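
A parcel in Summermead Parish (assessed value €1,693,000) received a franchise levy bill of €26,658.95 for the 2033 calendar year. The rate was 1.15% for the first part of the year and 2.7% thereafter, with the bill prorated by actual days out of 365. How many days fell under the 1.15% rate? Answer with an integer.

265 days

Let d = days at the first rate; then 365 − d days at the second rate.
€1,693,000 × [1.15%·d + 2.7%·(365−d)] / 365 = €26,658.95
Solving gives d = 265, so the new rate took effect on September 23, 2033.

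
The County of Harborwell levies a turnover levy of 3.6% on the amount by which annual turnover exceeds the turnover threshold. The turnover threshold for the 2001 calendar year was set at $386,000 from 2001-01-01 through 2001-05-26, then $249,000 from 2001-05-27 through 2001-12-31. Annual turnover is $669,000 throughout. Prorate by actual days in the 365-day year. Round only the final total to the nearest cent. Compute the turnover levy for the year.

2001-01-01 to 2001-05-26: 146 days, exemption $386,000 → ($669,000 − $386,000) × 3.6% × 146/365 = $4,075.2000
2001-05-27 to 2001-12-31: 219 days, exemption $249,000 → ($669,000 − $249,000) × 3.6% × 219/365 = $9,072.0000
Total = $13,147.2000

$13,147.20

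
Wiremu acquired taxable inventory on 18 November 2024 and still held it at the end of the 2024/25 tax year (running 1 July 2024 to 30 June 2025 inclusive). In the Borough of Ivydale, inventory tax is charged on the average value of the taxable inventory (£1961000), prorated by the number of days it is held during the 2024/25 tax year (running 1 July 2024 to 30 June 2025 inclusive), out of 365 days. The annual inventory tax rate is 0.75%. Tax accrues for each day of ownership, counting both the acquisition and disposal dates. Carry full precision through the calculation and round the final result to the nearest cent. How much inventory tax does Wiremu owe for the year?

£9066.27

Days held (18 November 2024 – 30 June 2025): 225 out of 365
Tax = £1961000 × 0.75% × 225/365 = £9066.2671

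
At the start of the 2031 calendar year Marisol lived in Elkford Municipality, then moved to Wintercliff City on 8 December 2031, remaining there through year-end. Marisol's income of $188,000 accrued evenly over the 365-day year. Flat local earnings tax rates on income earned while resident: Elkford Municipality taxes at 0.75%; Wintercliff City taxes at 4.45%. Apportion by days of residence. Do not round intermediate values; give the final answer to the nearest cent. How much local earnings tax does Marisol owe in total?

$1,867.38

Elkford Municipality, 1 January – 7 December 2031: 341 days → $188,000 × 0.75% × 341/365 = $1,317.2877
Wintercliff City, 8 December – 31 December 2031: 24 days → $188,000 × 4.45% × 24/365 = $550.0932
Total = $1,867.3808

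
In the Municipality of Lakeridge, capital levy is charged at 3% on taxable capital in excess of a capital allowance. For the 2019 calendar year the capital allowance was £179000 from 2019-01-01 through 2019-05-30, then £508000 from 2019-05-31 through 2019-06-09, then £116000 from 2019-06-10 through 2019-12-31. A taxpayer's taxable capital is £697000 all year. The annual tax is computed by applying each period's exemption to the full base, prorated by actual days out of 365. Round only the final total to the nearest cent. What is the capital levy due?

2019-01-01 to 2019-05-30: 150 days, exemption £179000 → (£697000 − £179000) × 3% × 150/365 = £6386.3014
2019-05-31 to 2019-06-09: 10 days, exemption £508000 → (£697000 − £508000) × 3% × 10/365 = £155.3425
2019-06-10 to 2019-12-31: 205 days, exemption £116000 → (£697000 − £116000) × 3% × 205/365 = £9789.4521
Total = £16331.0959

£16331.10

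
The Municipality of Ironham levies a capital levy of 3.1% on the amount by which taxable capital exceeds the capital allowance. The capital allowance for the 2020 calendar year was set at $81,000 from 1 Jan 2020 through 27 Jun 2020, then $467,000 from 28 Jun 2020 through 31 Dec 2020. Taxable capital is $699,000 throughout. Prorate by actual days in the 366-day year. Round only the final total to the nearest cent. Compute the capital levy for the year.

$13,044.22

1 Jan – 27 Jun 2020: 179 days, exemption $81,000 → ($699,000 − $81,000) × 3.1% × 179/366 = $9,369.6230
28 Jun – 31 Dec 2020: 187 days, exemption $467,000 → ($699,000 − $467,000) × 3.1% × 187/366 = $3,674.6011
Total = $13,044.2240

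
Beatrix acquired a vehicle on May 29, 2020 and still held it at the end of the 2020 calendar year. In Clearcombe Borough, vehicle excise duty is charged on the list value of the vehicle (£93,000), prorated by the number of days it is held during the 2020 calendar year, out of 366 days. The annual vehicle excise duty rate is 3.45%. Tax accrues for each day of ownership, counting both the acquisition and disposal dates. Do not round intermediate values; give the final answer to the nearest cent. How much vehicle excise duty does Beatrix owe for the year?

Days held (May 29 – December 31, 2020): 217 out of 366
Tax = £93,000 × 3.45% × 217/366 = £1,902.3074

£1,902.31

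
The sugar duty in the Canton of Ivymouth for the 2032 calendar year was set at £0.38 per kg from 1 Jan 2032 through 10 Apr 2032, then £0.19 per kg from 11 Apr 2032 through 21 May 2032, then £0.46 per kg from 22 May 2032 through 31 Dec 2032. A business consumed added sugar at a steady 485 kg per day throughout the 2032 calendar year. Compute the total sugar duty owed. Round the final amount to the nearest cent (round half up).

£72,366.85

1 Jan – 10 Apr 2032: 101 days × 485 kg/day = 48,985 kg at £0.38/kg → £18,614.30
11 Apr – 21 May 2032: 41 days × 485 kg/day = 19,885 kg at £0.19/kg → £3,778.15
22 May – 31 Dec 2032: 224 days × 485 kg/day = 108,640 kg at £0.46/kg → £49,974.40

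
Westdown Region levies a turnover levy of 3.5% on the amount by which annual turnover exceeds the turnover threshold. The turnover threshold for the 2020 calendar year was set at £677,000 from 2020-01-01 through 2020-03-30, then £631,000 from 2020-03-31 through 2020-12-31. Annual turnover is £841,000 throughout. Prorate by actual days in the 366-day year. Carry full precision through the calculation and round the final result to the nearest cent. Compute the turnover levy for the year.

£6,954.10

2020-01-01 to 2020-03-30: 90 days, exemption £677,000 → (£841,000 − £677,000) × 3.5% × 90/366 = £1,411.4754
2020-03-31 to 2020-12-31: 276 days, exemption £631,000 → (£841,000 − £631,000) × 3.5% × 276/366 = £5,542.6230
Total = £6,954.0984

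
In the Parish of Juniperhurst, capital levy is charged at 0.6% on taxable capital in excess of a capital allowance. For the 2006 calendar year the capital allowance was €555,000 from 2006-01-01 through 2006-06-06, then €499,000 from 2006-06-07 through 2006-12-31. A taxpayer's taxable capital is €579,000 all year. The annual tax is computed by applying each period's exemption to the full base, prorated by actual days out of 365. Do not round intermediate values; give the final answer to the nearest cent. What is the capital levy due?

2006-01-01 to 2006-06-06: 157 days, exemption €555,000 → (€579,000 − €555,000) × 0.6% × 157/365 = €61.9397
2006-06-07 to 2006-12-31: 208 days, exemption €499,000 → (€579,000 − €499,000) × 0.6% × 208/365 = €273.5342
Total = €335.4740

€335.47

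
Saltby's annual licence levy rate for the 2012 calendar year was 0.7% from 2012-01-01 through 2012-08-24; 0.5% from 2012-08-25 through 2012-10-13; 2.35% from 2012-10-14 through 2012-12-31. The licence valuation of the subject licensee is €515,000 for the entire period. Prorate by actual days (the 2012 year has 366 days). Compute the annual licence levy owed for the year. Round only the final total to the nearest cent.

2012-01-01 to 2012-08-24: 237 days at 0.7% → €515,000 × 0.7% × 237/366 = €2,334.3852
2012-08-25 to 2012-10-13: 50 days at 0.5% → €515,000 × 0.5% × 50/366 = €351.7760
2012-10-14 to 2012-12-31: 79 days at 2.35% → €515,000 × 2.35% × 79/366 = €2,612.2883
Total = €5,298.4495

€5,298.45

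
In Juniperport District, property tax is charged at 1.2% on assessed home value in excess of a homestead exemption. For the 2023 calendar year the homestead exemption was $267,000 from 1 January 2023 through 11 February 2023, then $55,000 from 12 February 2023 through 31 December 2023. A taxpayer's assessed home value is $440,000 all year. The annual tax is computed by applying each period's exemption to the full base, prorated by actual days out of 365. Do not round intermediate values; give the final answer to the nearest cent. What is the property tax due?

$4,327.27

1 January – 11 February 2023: 42 days, exemption $267,000 → ($440,000 − $267,000) × 1.2% × 42/365 = $238.8822
12 February – 31 December 2023: 323 days, exemption $55,000 → ($440,000 − $55,000) × 1.2% × 323/365 = $4,088.3836
Total = $4,327.2658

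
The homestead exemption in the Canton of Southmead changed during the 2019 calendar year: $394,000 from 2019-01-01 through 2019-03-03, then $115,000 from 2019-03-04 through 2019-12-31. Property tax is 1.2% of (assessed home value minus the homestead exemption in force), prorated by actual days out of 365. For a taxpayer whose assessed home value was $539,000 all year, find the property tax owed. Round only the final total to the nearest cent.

$4,519.30

2019-01-01 to 2019-03-03: 62 days, exemption $394,000 → ($539,000 − $394,000) × 1.2% × 62/365 = $295.5616
2019-03-04 to 2019-12-31: 303 days, exemption $115,000 → ($539,000 − $115,000) × 1.2% × 303/365 = $4,223.7370
Total = $4,519.2986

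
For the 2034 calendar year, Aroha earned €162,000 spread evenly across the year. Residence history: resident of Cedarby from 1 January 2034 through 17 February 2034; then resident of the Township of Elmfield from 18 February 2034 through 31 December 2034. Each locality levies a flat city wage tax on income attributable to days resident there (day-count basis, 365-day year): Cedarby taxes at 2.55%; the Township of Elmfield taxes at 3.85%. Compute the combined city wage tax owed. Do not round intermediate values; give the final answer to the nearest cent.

Cedarby, 1 January – 17 February 2034: 48 days → €162,000 × 2.55% × 48/365 = €543.2548
The Township of Elmfield, 18 February – 31 December 2034: 317 days → €162,000 × 3.85% × 317/365 = €5,416.7918
Total = €5,960.0466

€5,960.05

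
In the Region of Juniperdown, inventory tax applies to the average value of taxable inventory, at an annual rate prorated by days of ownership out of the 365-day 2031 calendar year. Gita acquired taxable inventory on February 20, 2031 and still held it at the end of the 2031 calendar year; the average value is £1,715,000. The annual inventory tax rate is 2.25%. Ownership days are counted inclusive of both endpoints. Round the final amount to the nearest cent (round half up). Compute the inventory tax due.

£33,301.54

Days held (February 20 – December 31, 2031): 315 out of 365
Tax = £1,715,000 × 2.25% × 315/365 = £33,301.5411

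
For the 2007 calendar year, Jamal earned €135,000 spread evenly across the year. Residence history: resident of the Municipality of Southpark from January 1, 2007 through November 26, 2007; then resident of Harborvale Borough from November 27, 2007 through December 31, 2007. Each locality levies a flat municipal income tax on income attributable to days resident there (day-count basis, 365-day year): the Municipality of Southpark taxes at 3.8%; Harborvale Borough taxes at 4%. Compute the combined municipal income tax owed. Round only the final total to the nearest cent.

€5,155.89

The Municipality of Southpark, January 1 – November 26, 2007: 330 days → €135,000 × 3.8% × 330/365 = €4,638.0822
Harborvale Borough, November 27 – December 31, 2007: 35 days → €135,000 × 4% × 35/365 = €517.8082
Total = €5,155.8904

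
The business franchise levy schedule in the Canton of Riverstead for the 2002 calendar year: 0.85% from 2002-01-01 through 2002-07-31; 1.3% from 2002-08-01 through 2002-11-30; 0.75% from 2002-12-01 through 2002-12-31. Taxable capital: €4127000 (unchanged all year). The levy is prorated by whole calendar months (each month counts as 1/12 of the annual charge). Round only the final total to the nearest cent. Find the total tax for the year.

€40926.08

2002-01-01 to 2002-07-31: 7 months at 0.85% → €4127000 × 0.85% × 7/12 = €20463.0417
2002-08-01 to 2002-11-30: 4 months at 1.3% → €4127000 × 1.3% × 4/12 = €17883.6667
2002-12-01 to 2002-12-31: 1 month at 0.75% → €4127000 × 0.75% × 1/12 = €2579.3750
Total = €40926.0833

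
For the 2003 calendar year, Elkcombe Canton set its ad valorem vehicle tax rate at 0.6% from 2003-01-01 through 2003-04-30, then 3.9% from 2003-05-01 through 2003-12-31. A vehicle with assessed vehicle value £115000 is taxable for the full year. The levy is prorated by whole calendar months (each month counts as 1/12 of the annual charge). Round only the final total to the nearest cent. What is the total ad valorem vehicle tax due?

£3220.00

2003-01-01 to 2003-04-30: 4 months at 0.6% → £115000 × 0.6% × 4/12 = £230.0000
2003-05-01 to 2003-12-31: 8 months at 3.9% → £115000 × 3.9% × 8/12 = £2990.0000
Total = £3220.0000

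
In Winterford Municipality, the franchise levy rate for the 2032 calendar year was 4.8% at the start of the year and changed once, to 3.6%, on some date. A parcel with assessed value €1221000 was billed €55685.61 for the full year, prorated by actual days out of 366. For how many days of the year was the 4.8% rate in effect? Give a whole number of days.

293 days

Let d = days at the first rate; then 366 − d days at the second rate.
€1221000 × [4.8%·d + 3.6%·(366−d)] / 366 = €55685.61
Solving gives d = 293, so the new rate took effect on 20 Oct 2032.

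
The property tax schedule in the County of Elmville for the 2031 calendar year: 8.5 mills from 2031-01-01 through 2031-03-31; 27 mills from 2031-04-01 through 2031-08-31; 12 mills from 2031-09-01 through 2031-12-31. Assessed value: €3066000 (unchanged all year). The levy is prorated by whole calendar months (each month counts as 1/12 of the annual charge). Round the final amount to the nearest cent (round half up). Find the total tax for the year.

2031-01-01 to 2031-03-31: 3 months at 8.5 mills → €3066000 × 0.85% × 3/12 = €6515.2500
2031-04-01 to 2031-08-31: 5 months at 27 mills → €3066000 × 2.7% × 5/12 = €34492.5000
2031-09-01 to 2031-12-31: 4 months at 12 mills → €3066000 × 1.2% × 4/12 = €12264.0000
Total = €53271.7500

€53271.75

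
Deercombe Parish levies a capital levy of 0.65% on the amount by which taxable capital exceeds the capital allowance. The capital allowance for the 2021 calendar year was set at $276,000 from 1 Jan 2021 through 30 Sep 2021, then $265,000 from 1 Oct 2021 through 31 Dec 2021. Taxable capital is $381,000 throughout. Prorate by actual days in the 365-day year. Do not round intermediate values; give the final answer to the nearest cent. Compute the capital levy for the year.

$700.52

1 Jan – 30 Sep 2021: 273 days, exemption $276,000 → ($381,000 − $276,000) × 0.65% × 273/365 = $510.4726
1 Oct – 31 Dec 2021: 92 days, exemption $265,000 → ($381,000 − $265,000) × 0.65% × 92/365 = $190.0493
Total = $700.5219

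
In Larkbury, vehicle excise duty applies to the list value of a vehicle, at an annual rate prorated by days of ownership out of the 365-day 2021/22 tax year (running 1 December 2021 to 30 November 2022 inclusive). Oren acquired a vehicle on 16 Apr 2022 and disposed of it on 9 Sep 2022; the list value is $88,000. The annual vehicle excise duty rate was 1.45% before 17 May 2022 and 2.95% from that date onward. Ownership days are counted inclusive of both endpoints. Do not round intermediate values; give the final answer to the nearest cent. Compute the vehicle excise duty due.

16 Apr – 16 May 2022: 31 days at 1.45% → $88,000 × 1.45% × 31/365 = $108.3726
17 May – 9 Sep 2022: 116 days at 2.95% → $88,000 × 2.95% × 116/365 = $825.0301
Total = $933.4027

$933.40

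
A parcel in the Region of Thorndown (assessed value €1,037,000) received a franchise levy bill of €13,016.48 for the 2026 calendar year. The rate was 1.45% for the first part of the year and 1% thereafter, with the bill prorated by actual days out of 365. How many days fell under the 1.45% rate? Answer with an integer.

207 days

Let d = days at the first rate; then 365 − d days at the second rate.
€1,037,000 × [1.45%·d + 1%·(365−d)] / 365 = €13,016.48
Solving gives d = 207, so the new rate took effect on 27 Jul 2026.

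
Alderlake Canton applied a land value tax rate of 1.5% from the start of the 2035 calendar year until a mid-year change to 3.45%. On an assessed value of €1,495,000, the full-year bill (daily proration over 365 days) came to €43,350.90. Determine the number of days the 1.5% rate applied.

103 days

Let d = days at the first rate; then 365 − d days at the second rate.
€1,495,000 × [1.5%·d + 3.45%·(365−d)] / 365 = €43,350.90
Solving gives d = 103, so the new rate took effect on 14 April 2035.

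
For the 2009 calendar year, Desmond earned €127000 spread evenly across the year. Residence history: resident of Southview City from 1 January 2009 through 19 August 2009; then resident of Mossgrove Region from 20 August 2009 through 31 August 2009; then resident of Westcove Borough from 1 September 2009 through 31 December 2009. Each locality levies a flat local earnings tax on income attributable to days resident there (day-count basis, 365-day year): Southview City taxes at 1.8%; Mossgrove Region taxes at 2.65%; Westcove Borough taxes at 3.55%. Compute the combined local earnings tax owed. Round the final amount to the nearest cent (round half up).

€3064.35

Southview City, 1 January – 19 August 2009: 231 days → €127000 × 1.8% × 231/365 = €1446.7562
Mossgrove Region, 20 August – 31 August 2009: 12 days → €127000 × 2.65% × 12/365 = €110.6466
Westcove Borough, 1 September – 31 December 2009: 122 days → €127000 × 3.55% × 122/365 = €1506.9507
Total = €3064.3534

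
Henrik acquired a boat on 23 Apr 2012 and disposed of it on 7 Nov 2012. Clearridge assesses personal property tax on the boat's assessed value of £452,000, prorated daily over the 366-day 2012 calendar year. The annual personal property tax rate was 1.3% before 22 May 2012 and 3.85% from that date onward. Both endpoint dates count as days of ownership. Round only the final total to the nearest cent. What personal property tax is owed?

23 Apr – 21 May 2012: 29 days at 1.3% → £452,000 × 1.3% × 29/366 = £465.5847
22 May – 7 Nov 2012: 170 days at 3.85% → £452,000 × 3.85% × 170/366 = £8,082.8962
Total = £8,548.4809

£8,548.48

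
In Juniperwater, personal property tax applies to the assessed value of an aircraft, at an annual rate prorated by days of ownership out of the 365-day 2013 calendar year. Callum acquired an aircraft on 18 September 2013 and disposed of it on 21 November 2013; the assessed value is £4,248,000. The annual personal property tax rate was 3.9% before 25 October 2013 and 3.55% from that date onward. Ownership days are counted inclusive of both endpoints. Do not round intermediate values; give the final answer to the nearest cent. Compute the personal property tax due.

£28,362.67

18 September – 24 October 2013: 37 days at 3.9% → £4,248,000 × 3.9% × 37/365 = £16,794.1479
25 October – 21 November 2013: 28 days at 3.55% → £4,248,000 × 3.55% × 28/365 = £11,568.5260
Total = £28,362.6740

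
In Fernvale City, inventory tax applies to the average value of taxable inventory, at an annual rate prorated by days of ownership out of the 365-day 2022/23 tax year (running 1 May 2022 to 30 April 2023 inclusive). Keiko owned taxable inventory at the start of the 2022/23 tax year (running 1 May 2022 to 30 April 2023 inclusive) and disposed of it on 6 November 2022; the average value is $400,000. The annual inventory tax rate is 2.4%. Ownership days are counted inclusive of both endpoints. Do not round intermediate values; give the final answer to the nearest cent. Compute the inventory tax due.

Days held (1 May – 6 November 2022): 190 out of 365
Tax = $400,000 × 2.4% × 190/365 = $4,997.2603

$4,997.26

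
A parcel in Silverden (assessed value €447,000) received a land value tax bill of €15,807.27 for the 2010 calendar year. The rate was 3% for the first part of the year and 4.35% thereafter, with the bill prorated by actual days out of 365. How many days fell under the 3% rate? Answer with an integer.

220 days

Let d = days at the first rate; then 365 − d days at the second rate.
€447,000 × [3%·d + 4.35%·(365−d)] / 365 = €15,807.27
Solving gives d = 220, so the new rate took effect on August 9, 2010.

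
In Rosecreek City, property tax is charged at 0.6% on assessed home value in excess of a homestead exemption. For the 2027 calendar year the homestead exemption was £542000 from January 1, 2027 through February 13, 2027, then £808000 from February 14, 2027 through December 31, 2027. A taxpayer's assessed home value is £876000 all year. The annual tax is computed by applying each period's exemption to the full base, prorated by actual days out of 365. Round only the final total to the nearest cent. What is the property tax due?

£600.39

January 1 – February 13, 2027: 44 days, exemption £542000 → (£876000 − £542000) × 0.6% × 44/365 = £241.5781
February 14 – December 31, 2027: 321 days, exemption £808000 → (£876000 − £808000) × 0.6% × 321/365 = £358.8164
Total = £600.3945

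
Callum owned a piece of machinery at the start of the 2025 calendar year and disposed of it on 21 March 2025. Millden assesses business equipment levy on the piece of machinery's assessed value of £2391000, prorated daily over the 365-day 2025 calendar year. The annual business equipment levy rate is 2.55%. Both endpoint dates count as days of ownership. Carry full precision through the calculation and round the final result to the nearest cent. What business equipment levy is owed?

Days held (1 January – 21 March 2025): 80 out of 365
Tax = £2391000 × 2.55% × 80/365 = £13363.3973

£13363.40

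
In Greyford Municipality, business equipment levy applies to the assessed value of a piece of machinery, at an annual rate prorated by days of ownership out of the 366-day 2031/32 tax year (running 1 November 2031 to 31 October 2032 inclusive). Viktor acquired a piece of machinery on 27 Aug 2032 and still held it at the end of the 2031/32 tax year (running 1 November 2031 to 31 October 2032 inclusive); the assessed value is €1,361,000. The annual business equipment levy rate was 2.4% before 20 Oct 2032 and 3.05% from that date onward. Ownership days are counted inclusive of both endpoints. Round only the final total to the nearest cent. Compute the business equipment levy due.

€6,180.28

27 Aug – 19 Oct 2032: 54 days at 2.4% → €1,361,000 × 2.4% × 54/366 = €4,819.2787
20 Oct – 31 Oct 2032: 12 days at 3.05% → €1,361,000 × 3.05% × 12/366 = €1,361.0000
Total = €6,180.2787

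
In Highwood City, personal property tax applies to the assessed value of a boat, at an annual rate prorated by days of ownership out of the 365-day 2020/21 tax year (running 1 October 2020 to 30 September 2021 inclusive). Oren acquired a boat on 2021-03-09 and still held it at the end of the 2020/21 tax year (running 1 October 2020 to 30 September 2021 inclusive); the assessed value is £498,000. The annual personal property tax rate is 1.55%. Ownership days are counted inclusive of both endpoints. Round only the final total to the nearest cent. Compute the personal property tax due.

£4,356.48

Days held (2021-03-09 to 2021-09-30): 206 out of 365
Tax = £498,000 × 1.55% × 206/365 = £4,356.4767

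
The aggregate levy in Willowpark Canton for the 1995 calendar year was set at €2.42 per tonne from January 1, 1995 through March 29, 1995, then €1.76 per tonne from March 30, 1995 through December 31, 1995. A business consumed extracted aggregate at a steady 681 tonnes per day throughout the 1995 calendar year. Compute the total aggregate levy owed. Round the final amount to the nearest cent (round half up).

January 1 – March 29, 1995: 88 days × 681 tonnes/day = 59,928 tonnes at €2.42/tonne → €145,025.76
March 30 – December 31, 1995: 277 days × 681 tonnes/day = 188,637 tonnes at €1.76/tonne → €332,001.12

€477,026.88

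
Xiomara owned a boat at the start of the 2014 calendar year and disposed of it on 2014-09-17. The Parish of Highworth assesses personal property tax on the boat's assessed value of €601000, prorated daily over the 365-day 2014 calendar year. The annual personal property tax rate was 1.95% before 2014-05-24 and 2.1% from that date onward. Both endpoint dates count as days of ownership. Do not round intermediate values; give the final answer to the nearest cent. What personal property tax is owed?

€8637.11

2014-01-01 to 2014-05-23: 143 days at 1.95% → €601000 × 1.95% × 143/365 = €4591.4753
2014-05-24 to 2014-09-17: 117 days at 2.1% → €601000 × 2.1% × 117/365 = €4045.6356
Total = €8637.1110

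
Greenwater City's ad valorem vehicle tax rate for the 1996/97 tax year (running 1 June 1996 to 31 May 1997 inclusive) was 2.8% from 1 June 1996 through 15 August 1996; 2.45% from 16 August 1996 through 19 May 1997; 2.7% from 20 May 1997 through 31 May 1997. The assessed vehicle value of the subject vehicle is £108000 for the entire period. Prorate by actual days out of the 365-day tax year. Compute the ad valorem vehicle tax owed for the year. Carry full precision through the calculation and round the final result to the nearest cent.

1 June – 15 August 1996: 76 days at 2.8% → £108000 × 2.8% × 76/365 = £629.6548
16 August 1996 – 19 May 1997: 277 days at 2.45% → £108000 × 2.45% × 277/365 = £2008.0603
20 May – 31 May 1997: 12 days at 2.7% → £108000 × 2.7% × 12/365 = £95.8685
Total = £2733.5836

£2733.58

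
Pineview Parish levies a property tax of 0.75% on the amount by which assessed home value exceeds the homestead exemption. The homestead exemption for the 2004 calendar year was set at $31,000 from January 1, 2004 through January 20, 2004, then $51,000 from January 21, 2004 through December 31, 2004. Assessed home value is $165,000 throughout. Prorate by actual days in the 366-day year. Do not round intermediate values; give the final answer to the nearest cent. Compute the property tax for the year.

January 1 – January 20, 2004: 20 days, exemption $31,000 → ($165,000 − $31,000) × 0.75% × 20/366 = $54.9180
January 21 – December 31, 2004: 346 days, exemption $51,000 → ($165,000 − $51,000) × 0.75% × 346/366 = $808.2787
Total = $863.1967

$863.20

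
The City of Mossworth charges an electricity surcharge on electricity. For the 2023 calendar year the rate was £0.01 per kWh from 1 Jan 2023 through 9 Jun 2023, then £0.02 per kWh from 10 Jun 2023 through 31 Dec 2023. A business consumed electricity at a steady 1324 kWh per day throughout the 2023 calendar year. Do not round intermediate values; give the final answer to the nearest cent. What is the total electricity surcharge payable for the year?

1 Jan – 9 Jun 2023: 160 days × 1324 kWh/day = 211,840 kWh at £0.01/kWh → £2118.40
10 Jun – 31 Dec 2023: 205 days × 1324 kWh/day = 271,420 kWh at £0.02/kWh → £5428.40

£7546.80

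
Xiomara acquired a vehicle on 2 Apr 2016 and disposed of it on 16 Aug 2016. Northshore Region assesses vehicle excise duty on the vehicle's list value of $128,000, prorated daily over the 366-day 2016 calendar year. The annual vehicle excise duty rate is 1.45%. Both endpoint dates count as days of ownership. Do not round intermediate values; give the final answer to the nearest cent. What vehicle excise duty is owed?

Days held (2 Apr – 16 Aug 2016): 137 out of 366
Tax = $128,000 × 1.45% × 137/366 = $694.7322

$694.73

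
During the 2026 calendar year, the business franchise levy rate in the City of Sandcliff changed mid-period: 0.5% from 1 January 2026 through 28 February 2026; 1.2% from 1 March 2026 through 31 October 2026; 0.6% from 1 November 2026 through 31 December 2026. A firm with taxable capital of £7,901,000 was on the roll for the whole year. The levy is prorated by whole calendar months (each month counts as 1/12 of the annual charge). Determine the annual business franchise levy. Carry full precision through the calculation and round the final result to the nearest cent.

£77,693.17

1 January – 28 February 2026: 2 months at 0.5% → £7,901,000 × 0.5% × 2/12 = £6,584.1667
1 March – 31 October 2026: 8 months at 1.2% → £7,901,000 × 1.2% × 8/12 = £63,208.0000
1 November – 31 December 2026: 2 months at 0.6% → £7,901,000 × 0.6% × 2/12 = £7,901.0000
Total = £77,693.1667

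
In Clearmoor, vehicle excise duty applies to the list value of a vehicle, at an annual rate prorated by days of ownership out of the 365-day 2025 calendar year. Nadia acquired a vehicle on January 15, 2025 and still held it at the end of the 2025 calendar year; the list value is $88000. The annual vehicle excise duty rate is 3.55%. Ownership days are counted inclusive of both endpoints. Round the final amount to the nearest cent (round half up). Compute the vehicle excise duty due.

$3004.18

Days held (January 15 – December 31, 2025): 351 out of 365
Tax = $88000 × 3.55% × 351/365 = $3004.1753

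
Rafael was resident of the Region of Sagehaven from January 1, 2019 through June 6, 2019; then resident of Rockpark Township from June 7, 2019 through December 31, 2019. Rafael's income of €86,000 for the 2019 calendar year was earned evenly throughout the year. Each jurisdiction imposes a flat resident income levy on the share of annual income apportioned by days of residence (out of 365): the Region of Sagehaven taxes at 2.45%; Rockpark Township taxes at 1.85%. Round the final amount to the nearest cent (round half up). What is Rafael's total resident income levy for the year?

€1,812.95

The Region of Sagehaven, January 1 – June 6, 2019: 157 days → €86,000 × 2.45% × 157/365 = €906.2986
Rockpark Township, June 7 – December 31, 2019: 208 days → €86,000 × 1.85% × 208/365 = €906.6521
Total = €1,812.9507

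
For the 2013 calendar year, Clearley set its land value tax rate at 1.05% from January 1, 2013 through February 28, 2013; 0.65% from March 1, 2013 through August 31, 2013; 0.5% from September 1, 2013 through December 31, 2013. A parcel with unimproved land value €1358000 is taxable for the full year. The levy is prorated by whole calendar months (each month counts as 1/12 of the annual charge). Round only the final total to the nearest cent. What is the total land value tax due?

January 1 – February 28, 2013: 2 months at 1.05% → €1358000 × 1.05% × 2/12 = €2376.5000
March 1 – August 31, 2013: 6 months at 0.65% → €1358000 × 0.65% × 6/12 = €4413.5000
September 1 – December 31, 2013: 4 months at 0.5% → €1358000 × 0.5% × 4/12 = €2263.3333
Total = €9053.3333

€9053.33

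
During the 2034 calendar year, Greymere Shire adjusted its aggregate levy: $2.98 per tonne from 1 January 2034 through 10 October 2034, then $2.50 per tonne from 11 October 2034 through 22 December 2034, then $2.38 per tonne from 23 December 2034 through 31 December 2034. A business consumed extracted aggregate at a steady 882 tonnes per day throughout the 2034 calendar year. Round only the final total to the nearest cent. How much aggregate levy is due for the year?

$923,683.32

1 January – 10 October 2034: 283 days × 882 tonnes/day = 249,606 tonnes at $2.98/tonne → $743,825.88
11 October – 22 December 2034: 73 days × 882 tonnes/day = 64,386 tonnes at $2.50/tonne → $160,965.00
23 December – 31 December 2034: 9 days × 882 tonnes/day = 7,938 tonnes at $2.38/tonne → $18,892.44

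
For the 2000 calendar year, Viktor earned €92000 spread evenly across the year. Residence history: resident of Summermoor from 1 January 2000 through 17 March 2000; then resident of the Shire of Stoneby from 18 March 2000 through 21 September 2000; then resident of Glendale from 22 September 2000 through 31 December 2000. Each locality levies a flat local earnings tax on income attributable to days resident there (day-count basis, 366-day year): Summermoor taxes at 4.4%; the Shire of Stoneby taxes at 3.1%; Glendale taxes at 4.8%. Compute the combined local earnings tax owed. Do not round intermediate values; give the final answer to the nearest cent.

€3535.21

Summermoor, 1 January – 17 March 2000: 77 days → €92000 × 4.4% × 77/366 = €851.6284
The Shire of Stoneby, 18 March – 21 September 2000: 188 days → €92000 × 3.1% × 188/366 = €1464.9617
Glendale, 22 September – 31 December 2000: 101 days → €92000 × 4.8% × 101/366 = €1218.6230
Total = €3535.2131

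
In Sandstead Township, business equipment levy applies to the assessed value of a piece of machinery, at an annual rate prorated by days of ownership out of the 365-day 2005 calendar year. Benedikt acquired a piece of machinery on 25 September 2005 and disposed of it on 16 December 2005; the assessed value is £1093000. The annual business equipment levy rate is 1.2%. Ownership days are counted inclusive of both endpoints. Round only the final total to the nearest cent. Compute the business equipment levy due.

£2982.54

Days held (25 September – 16 December 2005): 83 out of 365
Tax = £1093000 × 1.2% × 83/365 = £2982.5425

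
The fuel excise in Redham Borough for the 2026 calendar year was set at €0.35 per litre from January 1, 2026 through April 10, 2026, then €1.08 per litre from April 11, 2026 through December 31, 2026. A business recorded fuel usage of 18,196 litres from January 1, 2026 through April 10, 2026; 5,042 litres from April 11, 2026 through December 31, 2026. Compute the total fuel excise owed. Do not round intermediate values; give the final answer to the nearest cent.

January 1 – April 10, 2026: 18,196 litres at €0.35/litre → €6368.60
April 11 – December 31, 2026: 5,042 litres at €1.08/litre → €5445.36

€11813.96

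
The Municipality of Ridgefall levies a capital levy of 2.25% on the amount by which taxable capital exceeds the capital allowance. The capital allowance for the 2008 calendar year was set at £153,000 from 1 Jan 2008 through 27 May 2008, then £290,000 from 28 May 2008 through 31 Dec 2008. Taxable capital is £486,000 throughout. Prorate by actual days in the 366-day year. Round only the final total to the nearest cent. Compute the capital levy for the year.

1 Jan – 27 May 2008: 148 days, exemption £153,000 → (£486,000 − £153,000) × 2.25% × 148/366 = £3,029.7541
28 May – 31 Dec 2008: 218 days, exemption £290,000 → (£486,000 − £290,000) × 2.25% × 218/366 = £2,626.7213
Total = £5,656.4754

£5,656.48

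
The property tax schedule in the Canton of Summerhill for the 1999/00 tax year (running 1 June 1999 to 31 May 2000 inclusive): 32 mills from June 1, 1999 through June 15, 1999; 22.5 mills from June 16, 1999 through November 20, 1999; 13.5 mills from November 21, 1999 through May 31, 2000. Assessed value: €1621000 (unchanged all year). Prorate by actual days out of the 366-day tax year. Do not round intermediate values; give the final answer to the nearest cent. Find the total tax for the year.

€29410.52

June 1 – June 15, 1999: 15 days at 32 mills → €1621000 × 3.2% × 15/366 = €2125.9016
June 16 – November 20, 1999: 158 days at 22.5 mills → €1621000 × 2.25% × 158/366 = €15744.9590
November 21, 1999 – May 31, 2000: 193 days at 13.5 mills → €1621000 × 1.35% × 193/366 = €11539.6598
Total = €29410.5205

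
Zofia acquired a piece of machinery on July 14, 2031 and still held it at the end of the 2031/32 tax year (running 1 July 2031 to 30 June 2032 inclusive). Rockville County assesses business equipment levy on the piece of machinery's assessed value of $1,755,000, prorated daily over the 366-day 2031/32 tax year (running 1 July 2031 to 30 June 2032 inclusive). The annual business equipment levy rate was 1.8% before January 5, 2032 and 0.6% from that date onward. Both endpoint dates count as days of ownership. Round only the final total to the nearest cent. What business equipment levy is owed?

$20,225.66

July 14, 2031 – January 4, 2032: 175 days at 1.8% → $1,755,000 × 1.8% × 175/366 = $15,104.5082
January 5 – June 30, 2032: 178 days at 0.6% → $1,755,000 × 0.6% × 178/366 = $5,121.1475
Total = $20,225.6557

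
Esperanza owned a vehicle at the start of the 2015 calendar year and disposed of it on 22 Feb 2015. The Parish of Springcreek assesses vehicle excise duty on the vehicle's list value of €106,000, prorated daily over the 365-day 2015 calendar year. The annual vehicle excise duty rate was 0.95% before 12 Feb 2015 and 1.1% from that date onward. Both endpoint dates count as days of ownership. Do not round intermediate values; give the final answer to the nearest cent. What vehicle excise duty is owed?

1 Jan – 11 Feb 2015: 42 days at 0.95% → €106,000 × 0.95% × 42/365 = €115.8740
12 Feb – 22 Feb 2015: 11 days at 1.1% → €106,000 × 1.1% × 11/365 = €35.1397
Total = €151.0137

€151.01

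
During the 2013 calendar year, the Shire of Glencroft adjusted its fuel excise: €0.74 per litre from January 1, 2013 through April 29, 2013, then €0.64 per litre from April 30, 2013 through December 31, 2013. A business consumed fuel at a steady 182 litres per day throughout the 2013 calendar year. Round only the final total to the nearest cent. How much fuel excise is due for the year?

January 1 – April 29, 2013: 119 days × 182 litres/day = 21,658 litres at €0.74/litre → €16,026.92
April 30 – December 31, 2013: 246 days × 182 litres/day = 44,772 litres at €0.64/litre → €28,654.08

€44,681.00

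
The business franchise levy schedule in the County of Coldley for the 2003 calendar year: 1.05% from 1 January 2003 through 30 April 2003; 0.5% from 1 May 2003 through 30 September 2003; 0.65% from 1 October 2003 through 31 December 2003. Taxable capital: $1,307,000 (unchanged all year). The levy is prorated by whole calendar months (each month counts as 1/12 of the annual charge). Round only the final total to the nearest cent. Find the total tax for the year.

1 January – 30 April 2003: 4 months at 1.05% → $1,307,000 × 1.05% × 4/12 = $4,574.5000
1 May – 30 September 2003: 5 months at 0.5% → $1,307,000 × 0.5% × 5/12 = $2,722.9167
1 October – 31 December 2003: 3 months at 0.65% → $1,307,000 × 0.65% × 3/12 = $2,123.8750
Total = $9,421.2917

$9,421.29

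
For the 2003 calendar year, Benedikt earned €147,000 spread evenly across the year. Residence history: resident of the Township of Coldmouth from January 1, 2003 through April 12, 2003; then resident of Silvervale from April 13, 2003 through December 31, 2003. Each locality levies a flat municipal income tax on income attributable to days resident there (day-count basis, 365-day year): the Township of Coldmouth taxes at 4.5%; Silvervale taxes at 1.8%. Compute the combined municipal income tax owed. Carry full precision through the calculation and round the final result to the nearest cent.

€3,755.15

The Township of Coldmouth, January 1 – April 12, 2003: 102 days → €147,000 × 4.5% × 102/365 = €1,848.5753
Silvervale, April 13 – December 31, 2003: 263 days → €147,000 × 1.8% × 263/365 = €1,906.5699
Total = €3,755.1452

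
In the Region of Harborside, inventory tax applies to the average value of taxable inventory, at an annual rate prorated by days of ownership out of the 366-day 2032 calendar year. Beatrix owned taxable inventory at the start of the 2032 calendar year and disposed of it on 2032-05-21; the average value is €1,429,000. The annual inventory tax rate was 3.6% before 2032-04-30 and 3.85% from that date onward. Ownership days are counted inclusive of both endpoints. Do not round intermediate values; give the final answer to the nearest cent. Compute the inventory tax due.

2032-01-01 to 2032-04-29: 120 days at 3.6% → €1,429,000 × 3.6% × 120/366 = €16,866.8852
2032-04-30 to 2032-05-21: 22 days at 3.85% → €1,429,000 × 3.85% × 22/366 = €3,307.0027
Total = €20,173.8880

€20,173.89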